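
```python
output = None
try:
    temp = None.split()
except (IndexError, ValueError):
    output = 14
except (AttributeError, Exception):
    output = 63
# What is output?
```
63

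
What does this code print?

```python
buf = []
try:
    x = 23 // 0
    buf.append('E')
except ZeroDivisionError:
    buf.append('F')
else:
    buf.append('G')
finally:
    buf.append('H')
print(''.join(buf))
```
FH

Exception: except runs, else skipped, finally runs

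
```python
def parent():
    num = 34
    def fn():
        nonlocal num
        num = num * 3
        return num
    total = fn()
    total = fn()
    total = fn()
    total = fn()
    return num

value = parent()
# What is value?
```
2754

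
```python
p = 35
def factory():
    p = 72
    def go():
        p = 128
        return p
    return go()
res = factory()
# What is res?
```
128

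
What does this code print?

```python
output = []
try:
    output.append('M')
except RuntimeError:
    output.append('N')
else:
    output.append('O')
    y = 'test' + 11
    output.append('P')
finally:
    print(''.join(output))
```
MO

Try succeeds, else appends 'O', TypeError in else is uncaught, finally prints before exception propagates ('P' never appended)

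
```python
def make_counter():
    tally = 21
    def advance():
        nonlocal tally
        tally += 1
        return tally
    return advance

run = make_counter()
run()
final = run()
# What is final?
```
23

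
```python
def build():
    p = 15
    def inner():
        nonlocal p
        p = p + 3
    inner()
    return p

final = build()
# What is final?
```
18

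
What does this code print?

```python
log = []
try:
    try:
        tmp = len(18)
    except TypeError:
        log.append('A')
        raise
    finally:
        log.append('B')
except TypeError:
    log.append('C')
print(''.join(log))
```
ABC

finally runs before re-raised exception propagates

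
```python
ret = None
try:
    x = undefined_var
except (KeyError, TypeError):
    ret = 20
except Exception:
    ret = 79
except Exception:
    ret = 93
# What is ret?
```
79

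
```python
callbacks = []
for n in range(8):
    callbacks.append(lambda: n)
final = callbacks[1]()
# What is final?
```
7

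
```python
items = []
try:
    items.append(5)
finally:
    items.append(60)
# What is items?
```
[5, 60]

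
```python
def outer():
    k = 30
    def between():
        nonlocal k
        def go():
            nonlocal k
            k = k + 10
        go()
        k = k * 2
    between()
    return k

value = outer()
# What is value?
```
80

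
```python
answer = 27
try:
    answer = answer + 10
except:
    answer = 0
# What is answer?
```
37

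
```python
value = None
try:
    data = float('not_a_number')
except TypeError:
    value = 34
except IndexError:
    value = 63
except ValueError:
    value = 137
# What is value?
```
137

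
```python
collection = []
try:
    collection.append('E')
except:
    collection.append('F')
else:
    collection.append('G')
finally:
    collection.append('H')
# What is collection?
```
['E', 'G', 'H']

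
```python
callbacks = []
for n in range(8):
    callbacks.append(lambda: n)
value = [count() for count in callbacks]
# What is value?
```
[7, 7, 7, 7, 7, 7, 7, 7]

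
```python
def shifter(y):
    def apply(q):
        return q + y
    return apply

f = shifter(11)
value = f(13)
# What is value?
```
24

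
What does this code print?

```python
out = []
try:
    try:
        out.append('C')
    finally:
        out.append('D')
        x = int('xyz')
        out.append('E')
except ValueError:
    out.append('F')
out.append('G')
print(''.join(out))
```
CDFG

Exception in inner finally caught by outer except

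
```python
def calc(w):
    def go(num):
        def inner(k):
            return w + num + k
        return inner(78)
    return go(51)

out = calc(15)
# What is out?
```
144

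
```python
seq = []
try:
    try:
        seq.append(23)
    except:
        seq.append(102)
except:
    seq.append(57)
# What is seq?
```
[23]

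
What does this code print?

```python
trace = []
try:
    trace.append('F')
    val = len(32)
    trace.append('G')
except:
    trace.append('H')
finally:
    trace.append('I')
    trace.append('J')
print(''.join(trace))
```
FHIJ

Code before exception runs, then except, then all of finally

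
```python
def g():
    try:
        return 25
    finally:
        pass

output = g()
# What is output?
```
25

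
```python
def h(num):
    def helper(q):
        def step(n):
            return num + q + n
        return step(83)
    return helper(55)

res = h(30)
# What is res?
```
168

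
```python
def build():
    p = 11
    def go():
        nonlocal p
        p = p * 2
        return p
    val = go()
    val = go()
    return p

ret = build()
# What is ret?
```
44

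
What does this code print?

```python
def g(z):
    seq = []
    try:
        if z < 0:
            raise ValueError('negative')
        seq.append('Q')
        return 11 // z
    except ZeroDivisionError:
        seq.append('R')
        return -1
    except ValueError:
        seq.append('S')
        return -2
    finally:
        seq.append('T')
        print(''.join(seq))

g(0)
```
QRT

z=0 causes ZeroDivisionError, caught, finally prints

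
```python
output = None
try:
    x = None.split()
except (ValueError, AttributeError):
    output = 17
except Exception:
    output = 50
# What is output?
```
17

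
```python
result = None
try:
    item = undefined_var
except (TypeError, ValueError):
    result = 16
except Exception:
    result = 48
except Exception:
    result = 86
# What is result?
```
48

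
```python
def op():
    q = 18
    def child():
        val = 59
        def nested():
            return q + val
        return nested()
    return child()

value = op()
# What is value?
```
77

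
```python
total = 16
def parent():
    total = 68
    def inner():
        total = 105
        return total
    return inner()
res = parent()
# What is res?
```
105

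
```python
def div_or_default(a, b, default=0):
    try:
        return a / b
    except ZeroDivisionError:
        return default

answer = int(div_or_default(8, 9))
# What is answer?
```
0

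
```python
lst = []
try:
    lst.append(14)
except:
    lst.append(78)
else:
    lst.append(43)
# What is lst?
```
[14, 43]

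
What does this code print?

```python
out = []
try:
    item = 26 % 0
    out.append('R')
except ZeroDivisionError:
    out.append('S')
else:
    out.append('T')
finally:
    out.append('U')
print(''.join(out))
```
SU

Exception: except runs, else skipped, finally runs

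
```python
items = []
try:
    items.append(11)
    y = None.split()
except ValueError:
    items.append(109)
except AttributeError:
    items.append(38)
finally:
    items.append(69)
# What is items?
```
[11, 38, 69]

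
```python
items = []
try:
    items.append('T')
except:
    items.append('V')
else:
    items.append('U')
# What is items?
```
['T', 'U']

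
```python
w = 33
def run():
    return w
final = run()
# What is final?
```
33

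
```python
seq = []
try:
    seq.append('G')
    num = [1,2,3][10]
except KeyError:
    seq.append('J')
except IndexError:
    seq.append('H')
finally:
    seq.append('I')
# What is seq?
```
['G', 'H', 'I']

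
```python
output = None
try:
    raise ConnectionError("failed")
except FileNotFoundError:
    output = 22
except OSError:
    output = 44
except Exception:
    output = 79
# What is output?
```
44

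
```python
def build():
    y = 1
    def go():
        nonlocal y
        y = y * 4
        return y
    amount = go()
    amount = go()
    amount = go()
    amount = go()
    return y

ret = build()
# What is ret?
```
256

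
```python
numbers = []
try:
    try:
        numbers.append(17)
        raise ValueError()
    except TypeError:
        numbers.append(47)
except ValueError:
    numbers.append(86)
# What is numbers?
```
[17, 86]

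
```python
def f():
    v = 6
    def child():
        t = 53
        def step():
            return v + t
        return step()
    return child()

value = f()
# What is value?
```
59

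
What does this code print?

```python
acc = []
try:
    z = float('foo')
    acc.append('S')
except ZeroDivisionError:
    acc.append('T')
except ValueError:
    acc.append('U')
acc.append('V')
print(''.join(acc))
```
UV

ValueError is caught by its specific handler, not ZeroDivisionError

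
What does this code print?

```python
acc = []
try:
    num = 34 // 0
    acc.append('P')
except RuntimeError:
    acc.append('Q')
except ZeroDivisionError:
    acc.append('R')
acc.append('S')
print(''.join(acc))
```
RS

ZeroDivisionError is caught by its specific handler, not RuntimeError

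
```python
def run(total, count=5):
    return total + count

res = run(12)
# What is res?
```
17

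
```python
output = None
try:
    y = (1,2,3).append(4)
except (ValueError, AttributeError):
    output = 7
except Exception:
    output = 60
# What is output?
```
7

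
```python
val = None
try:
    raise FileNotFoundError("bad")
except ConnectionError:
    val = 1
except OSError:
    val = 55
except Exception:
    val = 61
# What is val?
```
55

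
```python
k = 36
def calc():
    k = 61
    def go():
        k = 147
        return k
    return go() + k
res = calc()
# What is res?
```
208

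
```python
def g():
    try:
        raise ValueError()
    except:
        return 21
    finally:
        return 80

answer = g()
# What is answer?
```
80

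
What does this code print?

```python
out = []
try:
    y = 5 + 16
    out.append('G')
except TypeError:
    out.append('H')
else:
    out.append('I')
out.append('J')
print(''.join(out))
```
GIJ

else block runs when no exception occurs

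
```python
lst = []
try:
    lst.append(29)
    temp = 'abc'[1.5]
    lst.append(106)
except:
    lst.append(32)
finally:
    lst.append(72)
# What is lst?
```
[29, 32, 72]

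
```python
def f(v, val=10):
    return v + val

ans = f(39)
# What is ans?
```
49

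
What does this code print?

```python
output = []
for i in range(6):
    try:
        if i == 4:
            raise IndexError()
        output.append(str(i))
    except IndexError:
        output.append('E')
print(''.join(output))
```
0123E5

Exception on i=4 caught, loop continues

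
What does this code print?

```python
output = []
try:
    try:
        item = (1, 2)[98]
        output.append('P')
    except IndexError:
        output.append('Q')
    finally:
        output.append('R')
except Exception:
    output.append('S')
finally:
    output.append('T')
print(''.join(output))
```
QRT

Both finally blocks run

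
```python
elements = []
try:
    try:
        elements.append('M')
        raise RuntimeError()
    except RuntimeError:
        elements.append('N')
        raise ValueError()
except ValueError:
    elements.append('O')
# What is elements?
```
['M', 'N', 'O']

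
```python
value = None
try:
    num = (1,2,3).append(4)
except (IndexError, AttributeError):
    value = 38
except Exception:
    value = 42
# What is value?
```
38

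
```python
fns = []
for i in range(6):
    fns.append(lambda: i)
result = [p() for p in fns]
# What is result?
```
[5, 5, 5, 5, 5, 5]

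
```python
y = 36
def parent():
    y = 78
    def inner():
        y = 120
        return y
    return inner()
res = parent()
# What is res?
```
120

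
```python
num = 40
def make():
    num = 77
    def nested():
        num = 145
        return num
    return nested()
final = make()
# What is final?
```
145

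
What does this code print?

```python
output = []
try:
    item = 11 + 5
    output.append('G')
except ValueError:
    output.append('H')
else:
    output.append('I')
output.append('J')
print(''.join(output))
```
GIJ

else block runs when no exception occurs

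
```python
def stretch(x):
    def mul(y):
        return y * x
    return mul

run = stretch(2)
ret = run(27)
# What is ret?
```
54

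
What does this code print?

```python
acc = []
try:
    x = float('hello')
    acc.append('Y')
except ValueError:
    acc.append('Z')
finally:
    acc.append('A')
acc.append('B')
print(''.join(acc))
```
ZAB

finally always runs, even after exception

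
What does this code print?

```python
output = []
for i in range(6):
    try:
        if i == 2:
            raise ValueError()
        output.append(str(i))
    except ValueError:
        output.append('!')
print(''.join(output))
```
01!345

Exception on i=2 caught, loop continues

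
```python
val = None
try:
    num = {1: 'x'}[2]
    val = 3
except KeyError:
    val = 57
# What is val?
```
57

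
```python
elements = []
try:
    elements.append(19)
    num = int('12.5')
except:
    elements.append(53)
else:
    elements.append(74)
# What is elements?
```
[19, 53]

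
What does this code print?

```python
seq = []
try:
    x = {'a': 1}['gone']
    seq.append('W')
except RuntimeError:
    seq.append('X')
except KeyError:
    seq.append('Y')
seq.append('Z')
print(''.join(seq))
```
YZ

KeyError is caught by its specific handler, not RuntimeError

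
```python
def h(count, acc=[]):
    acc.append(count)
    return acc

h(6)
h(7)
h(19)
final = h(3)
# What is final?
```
[6, 7, 19, 3]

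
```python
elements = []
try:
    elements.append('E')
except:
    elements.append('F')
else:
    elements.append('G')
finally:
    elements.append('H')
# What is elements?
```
['E', 'G', 'H']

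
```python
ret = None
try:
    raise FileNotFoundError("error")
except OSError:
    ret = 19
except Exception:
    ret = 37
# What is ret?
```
19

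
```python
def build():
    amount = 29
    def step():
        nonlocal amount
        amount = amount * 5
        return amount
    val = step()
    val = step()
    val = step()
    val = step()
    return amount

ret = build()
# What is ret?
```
18125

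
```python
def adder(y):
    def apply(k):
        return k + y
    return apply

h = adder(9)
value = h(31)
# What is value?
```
40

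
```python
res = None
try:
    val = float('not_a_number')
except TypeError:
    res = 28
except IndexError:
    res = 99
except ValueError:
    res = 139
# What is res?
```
139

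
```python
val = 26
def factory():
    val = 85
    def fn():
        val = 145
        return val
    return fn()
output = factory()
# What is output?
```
145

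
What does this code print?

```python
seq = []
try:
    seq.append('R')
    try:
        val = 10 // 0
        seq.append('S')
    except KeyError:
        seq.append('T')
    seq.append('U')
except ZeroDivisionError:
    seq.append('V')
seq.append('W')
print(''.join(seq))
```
RVW

Inner handler doesn't match, propagates to outer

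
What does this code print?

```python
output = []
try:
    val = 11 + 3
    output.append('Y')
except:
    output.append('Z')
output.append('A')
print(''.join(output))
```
YA

No exception, try block completes normally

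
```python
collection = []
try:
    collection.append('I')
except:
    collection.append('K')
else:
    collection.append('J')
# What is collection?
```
['I', 'J']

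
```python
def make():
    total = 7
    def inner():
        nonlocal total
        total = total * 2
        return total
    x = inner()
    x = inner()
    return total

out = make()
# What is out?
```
28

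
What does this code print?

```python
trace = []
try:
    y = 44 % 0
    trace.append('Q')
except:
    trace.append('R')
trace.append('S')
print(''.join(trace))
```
RS

Exception raised in try, caught by bare except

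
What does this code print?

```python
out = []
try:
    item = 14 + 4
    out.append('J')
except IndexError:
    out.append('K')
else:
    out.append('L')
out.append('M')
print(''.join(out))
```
JLM

else block runs when no exception occurs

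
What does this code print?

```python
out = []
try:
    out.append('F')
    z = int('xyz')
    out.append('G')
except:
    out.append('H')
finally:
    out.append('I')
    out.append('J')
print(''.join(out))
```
FHIJ

Code before exception runs, then except, then all of finally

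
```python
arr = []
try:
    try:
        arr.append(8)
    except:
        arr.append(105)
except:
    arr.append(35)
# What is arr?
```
[8]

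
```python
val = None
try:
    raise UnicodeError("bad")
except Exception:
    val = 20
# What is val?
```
20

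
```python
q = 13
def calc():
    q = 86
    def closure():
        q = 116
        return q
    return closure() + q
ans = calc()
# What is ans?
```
202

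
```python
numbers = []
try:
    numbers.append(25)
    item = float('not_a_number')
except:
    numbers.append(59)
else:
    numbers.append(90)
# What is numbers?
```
[25, 59]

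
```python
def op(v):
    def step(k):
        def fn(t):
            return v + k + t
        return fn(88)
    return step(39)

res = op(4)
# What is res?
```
131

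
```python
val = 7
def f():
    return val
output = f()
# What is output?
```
7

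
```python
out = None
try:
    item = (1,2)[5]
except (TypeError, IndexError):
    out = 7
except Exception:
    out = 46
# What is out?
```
7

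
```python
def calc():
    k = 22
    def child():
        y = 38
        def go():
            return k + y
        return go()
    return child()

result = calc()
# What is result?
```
60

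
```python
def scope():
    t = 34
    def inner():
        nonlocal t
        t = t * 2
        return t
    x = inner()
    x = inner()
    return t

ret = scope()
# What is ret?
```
136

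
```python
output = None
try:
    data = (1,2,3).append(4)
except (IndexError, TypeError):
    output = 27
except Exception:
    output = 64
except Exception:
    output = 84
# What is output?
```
64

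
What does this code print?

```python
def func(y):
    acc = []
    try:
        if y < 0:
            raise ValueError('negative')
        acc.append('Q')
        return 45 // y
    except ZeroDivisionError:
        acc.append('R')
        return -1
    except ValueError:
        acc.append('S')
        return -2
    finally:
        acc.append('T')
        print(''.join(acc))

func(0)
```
QRT

y=0 causes ZeroDivisionError, caught, finally prints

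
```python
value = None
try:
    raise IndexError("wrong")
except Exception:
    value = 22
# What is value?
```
22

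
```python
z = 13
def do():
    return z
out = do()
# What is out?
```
13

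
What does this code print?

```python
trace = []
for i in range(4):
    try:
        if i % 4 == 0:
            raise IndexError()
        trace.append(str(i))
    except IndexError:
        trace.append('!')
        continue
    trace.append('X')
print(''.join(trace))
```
!1X2X3X

continue in except skips rest of loop body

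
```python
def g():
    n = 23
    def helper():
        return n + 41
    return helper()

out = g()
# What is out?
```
64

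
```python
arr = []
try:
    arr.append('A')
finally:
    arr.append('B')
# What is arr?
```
['A', 'B']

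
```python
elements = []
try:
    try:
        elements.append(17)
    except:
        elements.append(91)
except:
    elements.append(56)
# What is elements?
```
[17]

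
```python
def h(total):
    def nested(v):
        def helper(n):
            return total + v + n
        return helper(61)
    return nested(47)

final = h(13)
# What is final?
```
121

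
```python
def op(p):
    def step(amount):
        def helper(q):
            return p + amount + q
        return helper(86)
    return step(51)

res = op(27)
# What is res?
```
164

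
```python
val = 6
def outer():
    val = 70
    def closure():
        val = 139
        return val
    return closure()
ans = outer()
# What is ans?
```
139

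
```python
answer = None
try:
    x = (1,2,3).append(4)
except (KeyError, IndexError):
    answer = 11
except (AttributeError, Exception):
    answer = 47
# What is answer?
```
47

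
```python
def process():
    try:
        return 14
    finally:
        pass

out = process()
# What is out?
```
14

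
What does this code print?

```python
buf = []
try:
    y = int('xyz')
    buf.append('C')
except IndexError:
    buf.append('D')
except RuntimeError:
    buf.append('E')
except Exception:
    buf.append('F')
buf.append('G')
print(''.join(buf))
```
FG

ValueError not specifically caught, falls to Exception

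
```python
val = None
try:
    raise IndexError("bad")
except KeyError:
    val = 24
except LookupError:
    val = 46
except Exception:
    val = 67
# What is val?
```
46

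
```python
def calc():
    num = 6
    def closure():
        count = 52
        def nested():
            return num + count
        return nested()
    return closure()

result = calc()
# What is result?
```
58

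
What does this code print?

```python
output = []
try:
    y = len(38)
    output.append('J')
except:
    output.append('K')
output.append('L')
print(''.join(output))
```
KL

Exception raised in try, caught by bare except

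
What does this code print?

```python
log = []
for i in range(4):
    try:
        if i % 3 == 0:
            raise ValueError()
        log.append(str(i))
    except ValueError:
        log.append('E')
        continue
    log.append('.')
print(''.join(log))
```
E1.2.E

continue in except skips rest of loop body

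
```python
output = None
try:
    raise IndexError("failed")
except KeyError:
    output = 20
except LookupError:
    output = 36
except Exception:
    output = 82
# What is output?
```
36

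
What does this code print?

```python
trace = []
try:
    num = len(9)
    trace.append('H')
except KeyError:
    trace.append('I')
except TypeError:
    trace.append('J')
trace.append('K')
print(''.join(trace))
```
JK

TypeError is caught by its specific handler, not KeyError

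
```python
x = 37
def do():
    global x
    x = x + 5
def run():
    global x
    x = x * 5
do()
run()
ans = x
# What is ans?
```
210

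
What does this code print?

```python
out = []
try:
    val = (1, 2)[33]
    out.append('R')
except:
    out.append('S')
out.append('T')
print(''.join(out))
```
ST

Exception raised in try, caught by bare except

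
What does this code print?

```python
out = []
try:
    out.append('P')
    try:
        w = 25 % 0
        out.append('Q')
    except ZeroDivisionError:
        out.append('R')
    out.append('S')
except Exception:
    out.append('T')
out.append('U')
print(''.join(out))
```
PRSU

Inner exception caught by inner handler, outer continues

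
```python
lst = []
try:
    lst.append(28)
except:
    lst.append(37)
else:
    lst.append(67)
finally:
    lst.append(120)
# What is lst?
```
[28, 67, 120]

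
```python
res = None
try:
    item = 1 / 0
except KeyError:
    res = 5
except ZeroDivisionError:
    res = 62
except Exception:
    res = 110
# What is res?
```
62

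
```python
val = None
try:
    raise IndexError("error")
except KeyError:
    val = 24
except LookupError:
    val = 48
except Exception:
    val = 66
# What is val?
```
48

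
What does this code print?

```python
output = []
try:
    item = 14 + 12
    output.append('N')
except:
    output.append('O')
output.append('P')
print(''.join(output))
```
NP

No exception, try block completes normally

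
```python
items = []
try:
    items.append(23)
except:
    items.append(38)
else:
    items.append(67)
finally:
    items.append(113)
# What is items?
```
[23, 67, 113]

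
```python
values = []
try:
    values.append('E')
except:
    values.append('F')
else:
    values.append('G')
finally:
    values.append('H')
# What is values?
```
['E', 'G', 'H']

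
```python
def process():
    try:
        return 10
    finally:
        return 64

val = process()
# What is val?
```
64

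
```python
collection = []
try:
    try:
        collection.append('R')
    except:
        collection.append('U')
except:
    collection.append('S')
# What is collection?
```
['R']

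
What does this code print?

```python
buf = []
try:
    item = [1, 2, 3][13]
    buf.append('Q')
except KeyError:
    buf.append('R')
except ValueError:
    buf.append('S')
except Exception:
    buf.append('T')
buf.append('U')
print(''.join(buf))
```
TU

IndexError not specifically caught, falls to Exception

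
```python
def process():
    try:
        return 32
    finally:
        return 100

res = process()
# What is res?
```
100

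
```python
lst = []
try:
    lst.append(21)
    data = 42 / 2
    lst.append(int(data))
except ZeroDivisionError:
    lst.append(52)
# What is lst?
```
[21, 21]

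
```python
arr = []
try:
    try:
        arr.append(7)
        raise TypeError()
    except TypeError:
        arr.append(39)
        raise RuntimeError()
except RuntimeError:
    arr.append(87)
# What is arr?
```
[7, 39, 87]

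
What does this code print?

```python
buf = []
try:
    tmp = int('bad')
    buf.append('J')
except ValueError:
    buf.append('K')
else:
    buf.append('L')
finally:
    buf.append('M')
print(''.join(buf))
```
KM

Exception: except runs, else skipped, finally runs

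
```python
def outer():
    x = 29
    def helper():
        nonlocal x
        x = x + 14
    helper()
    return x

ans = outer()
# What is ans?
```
43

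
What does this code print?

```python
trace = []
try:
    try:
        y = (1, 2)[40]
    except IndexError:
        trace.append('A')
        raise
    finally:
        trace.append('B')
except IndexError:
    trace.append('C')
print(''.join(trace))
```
ABC

finally runs before re-raised exception propagates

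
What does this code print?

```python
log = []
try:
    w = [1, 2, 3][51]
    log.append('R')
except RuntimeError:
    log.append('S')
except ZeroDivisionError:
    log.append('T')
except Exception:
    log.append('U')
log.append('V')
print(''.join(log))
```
UV

IndexError not specifically caught, falls to Exception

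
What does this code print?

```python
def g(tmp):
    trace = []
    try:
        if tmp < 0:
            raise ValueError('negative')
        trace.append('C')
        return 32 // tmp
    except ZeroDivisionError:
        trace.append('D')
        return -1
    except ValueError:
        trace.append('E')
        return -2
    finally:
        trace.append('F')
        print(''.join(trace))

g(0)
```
CDF

tmp=0 causes ZeroDivisionError, caught, finally prints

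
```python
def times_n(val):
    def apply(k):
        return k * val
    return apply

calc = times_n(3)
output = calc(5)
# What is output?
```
15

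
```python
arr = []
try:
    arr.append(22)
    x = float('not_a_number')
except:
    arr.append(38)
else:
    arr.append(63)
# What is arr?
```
[22, 38]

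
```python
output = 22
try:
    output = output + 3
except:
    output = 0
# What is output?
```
25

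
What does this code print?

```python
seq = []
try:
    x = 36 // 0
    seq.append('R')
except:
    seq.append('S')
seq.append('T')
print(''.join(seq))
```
ST

Exception raised in try, caught by bare except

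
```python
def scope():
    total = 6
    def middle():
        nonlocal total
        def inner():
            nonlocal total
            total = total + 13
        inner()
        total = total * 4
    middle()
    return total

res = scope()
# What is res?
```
76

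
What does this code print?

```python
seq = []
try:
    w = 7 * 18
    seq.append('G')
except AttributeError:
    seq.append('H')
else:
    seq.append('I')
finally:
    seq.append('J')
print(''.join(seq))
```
GIJ

else runs before finally when no exception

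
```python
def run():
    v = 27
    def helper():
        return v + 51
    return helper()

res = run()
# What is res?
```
78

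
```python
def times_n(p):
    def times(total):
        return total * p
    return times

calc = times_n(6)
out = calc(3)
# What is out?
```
18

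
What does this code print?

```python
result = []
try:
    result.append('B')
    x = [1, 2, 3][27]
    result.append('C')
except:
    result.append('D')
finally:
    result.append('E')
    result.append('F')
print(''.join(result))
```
BDEF

Code before exception runs, then except, then all of finally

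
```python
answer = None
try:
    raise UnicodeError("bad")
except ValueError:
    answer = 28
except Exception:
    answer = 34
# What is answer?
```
28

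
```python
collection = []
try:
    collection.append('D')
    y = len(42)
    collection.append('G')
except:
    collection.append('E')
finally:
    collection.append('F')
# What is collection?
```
['D', 'E', 'F']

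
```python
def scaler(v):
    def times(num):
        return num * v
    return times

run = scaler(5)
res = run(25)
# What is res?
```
125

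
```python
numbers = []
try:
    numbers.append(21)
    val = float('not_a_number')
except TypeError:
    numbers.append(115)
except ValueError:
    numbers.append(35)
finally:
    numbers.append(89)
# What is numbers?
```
[21, 35, 89]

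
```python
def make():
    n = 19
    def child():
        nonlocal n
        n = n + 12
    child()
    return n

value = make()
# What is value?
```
31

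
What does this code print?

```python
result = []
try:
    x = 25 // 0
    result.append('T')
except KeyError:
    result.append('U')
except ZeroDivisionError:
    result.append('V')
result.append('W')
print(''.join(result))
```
VW

ZeroDivisionError is caught by its specific handler, not KeyError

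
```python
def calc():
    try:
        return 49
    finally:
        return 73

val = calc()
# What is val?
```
73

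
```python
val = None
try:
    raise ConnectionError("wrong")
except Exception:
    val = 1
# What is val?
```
1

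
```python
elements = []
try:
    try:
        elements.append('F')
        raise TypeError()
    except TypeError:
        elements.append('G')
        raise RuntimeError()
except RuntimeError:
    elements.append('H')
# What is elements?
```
['F', 'G', 'H']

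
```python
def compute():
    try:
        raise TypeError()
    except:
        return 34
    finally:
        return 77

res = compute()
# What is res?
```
77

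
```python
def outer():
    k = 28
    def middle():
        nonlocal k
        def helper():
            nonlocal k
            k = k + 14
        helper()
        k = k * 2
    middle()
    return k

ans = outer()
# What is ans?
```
84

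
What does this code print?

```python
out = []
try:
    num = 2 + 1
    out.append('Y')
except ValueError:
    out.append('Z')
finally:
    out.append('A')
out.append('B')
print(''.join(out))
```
YAB

finally runs after normal execution too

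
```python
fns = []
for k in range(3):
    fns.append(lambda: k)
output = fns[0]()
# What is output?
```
2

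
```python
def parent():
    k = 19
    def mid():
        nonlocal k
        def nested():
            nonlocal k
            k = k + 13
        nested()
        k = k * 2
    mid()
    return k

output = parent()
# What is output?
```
64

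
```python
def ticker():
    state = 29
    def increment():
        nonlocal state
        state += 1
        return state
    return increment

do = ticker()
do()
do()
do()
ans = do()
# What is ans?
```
33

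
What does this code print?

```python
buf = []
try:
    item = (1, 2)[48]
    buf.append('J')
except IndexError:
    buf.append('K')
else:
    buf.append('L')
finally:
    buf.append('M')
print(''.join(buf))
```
KM

Exception: except runs, else skipped, finally runs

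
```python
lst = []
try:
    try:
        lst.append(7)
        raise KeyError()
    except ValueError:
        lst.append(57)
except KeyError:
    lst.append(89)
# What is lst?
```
[7, 89]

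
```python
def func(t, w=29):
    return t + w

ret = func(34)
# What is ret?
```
63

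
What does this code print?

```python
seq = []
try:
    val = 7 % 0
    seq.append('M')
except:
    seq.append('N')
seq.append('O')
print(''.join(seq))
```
NO

Exception raised in try, caught by bare except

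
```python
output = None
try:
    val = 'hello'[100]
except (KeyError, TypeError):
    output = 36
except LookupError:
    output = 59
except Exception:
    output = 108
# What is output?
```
59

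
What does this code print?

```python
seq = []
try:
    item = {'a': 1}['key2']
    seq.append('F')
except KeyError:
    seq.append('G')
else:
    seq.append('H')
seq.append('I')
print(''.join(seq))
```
GI

else block skipped when exception is caught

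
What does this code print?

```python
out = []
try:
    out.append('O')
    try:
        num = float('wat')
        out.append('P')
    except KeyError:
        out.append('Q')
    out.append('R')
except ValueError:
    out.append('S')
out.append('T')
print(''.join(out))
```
OST

Inner handler doesn't match, propagates to outer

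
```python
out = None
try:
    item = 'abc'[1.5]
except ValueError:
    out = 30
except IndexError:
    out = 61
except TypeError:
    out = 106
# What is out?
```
106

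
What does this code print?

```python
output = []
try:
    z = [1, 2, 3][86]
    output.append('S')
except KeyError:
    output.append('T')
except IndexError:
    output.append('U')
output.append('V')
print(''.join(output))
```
UV

IndexError is caught by its specific handler, not KeyError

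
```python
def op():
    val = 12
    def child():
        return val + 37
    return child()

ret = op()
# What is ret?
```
49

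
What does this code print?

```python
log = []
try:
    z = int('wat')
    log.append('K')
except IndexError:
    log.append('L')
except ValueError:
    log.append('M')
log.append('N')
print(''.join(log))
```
MN

ValueError is caught by its specific handler, not IndexError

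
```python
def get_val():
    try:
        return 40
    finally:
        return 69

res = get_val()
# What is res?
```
69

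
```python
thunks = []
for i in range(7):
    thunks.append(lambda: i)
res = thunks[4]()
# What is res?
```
6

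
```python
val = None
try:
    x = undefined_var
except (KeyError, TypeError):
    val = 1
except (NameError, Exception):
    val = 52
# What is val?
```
52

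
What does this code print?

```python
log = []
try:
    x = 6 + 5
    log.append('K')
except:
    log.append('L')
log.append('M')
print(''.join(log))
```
KM

No exception, try block completes normally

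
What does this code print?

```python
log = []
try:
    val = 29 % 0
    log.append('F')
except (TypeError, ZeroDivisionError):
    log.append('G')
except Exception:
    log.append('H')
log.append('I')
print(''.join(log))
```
GI

ZeroDivisionError matches tuple containing it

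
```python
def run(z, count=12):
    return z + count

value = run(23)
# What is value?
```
35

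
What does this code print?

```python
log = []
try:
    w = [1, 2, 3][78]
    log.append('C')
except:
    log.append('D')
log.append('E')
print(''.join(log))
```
DE

Exception raised in try, caught by bare except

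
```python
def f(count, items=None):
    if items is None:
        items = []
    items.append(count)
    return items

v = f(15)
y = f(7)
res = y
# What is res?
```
[7]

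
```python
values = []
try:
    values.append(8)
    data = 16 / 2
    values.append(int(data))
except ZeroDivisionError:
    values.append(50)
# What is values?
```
[8, 8]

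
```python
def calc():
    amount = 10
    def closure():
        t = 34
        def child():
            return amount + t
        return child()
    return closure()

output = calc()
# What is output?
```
44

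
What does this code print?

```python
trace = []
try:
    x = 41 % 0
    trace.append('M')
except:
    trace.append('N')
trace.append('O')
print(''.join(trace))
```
NO

Exception raised in try, caught by bare except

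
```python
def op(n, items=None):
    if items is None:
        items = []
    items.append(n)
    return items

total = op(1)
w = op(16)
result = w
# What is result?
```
[16]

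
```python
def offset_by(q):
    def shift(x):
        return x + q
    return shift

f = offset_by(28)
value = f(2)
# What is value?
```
30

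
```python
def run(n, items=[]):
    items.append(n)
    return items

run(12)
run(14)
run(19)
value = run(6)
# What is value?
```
[12, 14, 19, 6]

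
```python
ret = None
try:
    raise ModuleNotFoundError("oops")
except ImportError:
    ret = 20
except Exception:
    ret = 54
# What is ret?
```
20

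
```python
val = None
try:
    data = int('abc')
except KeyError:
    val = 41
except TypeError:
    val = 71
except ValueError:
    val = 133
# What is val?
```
133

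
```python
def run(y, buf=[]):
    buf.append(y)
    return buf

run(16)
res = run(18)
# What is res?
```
[16, 18]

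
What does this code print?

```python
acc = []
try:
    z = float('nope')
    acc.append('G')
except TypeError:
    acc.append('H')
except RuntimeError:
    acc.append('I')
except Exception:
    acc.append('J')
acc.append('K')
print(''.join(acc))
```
JK

ValueError not specifically caught, falls to Exception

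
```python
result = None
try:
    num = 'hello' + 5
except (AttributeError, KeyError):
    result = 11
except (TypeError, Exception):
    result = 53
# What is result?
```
53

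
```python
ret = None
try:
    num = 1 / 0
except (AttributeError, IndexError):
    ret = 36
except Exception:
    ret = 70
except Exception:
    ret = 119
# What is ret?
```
70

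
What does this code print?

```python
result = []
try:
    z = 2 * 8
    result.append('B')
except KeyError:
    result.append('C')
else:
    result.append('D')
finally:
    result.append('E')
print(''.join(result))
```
BDE

else runs before finally when no exception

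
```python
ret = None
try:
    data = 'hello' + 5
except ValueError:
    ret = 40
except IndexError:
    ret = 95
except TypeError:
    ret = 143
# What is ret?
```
143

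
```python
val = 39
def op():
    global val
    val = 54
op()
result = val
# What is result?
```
54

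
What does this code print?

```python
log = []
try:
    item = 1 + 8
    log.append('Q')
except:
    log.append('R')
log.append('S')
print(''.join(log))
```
QS

No exception, try block completes normally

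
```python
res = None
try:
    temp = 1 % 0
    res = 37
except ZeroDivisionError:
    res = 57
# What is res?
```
57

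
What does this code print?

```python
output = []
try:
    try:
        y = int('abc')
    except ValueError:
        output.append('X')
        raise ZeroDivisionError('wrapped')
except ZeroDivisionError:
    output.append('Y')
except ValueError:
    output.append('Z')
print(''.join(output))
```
XY

New ZeroDivisionError raised, caught by outer ZeroDivisionError handler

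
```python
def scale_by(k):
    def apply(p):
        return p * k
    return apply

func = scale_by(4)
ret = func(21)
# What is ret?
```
84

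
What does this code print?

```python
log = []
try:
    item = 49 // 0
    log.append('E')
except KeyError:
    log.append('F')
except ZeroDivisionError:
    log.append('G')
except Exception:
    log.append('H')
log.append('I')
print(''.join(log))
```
GI

ZeroDivisionError matches before generic Exception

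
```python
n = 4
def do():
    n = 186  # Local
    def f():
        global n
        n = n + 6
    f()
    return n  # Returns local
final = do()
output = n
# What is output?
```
10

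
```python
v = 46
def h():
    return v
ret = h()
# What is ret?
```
46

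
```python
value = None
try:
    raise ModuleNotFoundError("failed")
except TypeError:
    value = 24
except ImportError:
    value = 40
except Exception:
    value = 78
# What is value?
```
40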